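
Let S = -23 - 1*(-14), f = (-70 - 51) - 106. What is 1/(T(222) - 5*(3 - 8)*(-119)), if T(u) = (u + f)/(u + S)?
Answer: -213/633680 ≈ -0.00033613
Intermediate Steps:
f = -227 (f = -121 - 106 = -227)
S = -9 (S = -23 + 14 = -9)
T(u) = (-227 + u)/(-9 + u) (T(u) = (u - 227)/(u - 9) = (-227 + u)/(-9 + u))
1/(T(222) - 5*(3 - 8)*(-119)) = 1/((-227 + 222)/(-9 + 222) - 5*(3 - 8)*(-119)) = 1/(-5/213 - 5*(-5)*(-119)) = 1/((1/213)*(-5) + 25*(-119)) = 1/(-5/213 - 2975) = 1/(-633680/213) = -213/633680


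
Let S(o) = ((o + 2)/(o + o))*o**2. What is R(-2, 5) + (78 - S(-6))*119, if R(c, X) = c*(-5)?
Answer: 7864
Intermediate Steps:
R(c, X) = -5*c
S(o) = o*(2 + o)/2 (S(o) = ((2 + o)/((2*o)))*o**2 = ((2 + o)*(1/(2*o)))*o**2 = ((2 + o)/(2*o))*o**2 = o*(2 + o)/2)
R(-2, 5) + (78 - S(-6))*119 = -5*(-2) + (78 - (-6)*(2 - 6)/2)*119 = 10 + (78 - (-6)*(-4)/2)*119 = 10 + (78 - 1*12)*119 = 10 + (78 - 12)*119 = 10 + 66*119 = 10 + 7854 = 7864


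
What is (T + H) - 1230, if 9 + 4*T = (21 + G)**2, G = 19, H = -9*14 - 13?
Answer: -3885/4 ≈ -971.25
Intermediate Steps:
H = -139 (H = -126 - 13 = -139)
T = 1591/4 (T = -9/4 + (21 + 19)**2/4 = -9/4 + (1/4)*40**2 = -9/4 + (1/4)*1600 = -9/4 + 400 = 1591/4 ≈ 397.75)
(T + H) - 1230 = (1591/4 - 139) - 1230 = 1035/4 - 1230 = -3885/4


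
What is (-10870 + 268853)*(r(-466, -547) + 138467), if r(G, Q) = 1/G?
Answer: 16646513282443/466 ≈ 3.5722e+10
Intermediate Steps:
(-10870 + 268853)*(r(-466, -547) + 138467) = (-10870 + 268853)*(1/(-466) + 138467) = 257983*(-1/466 + 138467) = 257983*(64525621/466) = 16646513282443/466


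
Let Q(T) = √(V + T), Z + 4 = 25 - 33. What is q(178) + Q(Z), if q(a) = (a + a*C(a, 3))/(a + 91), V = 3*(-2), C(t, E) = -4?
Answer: -534/269 + 3*I*√2 ≈ -1.9851 + 4.2426*I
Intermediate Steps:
V = -6
Z = -12 (Z = -4 + (25 - 33) = -4 - 8 = -12)
Q(T) = √(-6 + T)
q(a) = -3*a/(91 + a) (q(a) = (a + a*(-4))/(a + 91) = (a - 4*a)/(91 + a) = (-3*a)/(91 + a) = -3*a/(91 + a))
q(178) + Q(Z) = -3*178/(91 + 178) + √(-6 - 12) = -3*178/269 + √(-18) = -3*178*1/269 + 3*I*√2 = -534/269 + 3*I*√2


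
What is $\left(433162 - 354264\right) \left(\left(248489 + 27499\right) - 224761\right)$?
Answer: $4041707846$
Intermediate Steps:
$\left(433162 - 354264\right) \left(\left(248489 + 27499\right) - 224761\right) = 78898 \left(275988 - 224761\right) = 78898 \cdot 51227 = 4041707846$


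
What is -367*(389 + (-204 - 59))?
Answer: -46242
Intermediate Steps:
-367*(389 + (-204 - 59)) = -367*(389 - 263) = -367*126 = -46242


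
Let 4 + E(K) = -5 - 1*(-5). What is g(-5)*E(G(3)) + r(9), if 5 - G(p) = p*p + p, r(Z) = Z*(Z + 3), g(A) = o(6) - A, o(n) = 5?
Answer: 68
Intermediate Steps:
g(A) = 5 - A
r(Z) = Z*(3 + Z)
G(p) = 5 - p - p**2 (G(p) = 5 - (p*p + p) = 5 - (p**2 + p) = 5 - (p + p**2) = 5 + (-p - p**2) = 5 - p - p**2)
E(K) = -4 (E(K) = -4 + (-5 - 1*(-5)) = -4 + (-5 + 5) = -4 + 0 = -4)
g(-5)*E(G(3)) + r(9) = (5 - 1*(-5))*(-4) + 9*(3 + 9) = (5 + 5)*(-4) + 9*12 = 10*(-4) + 108 = -40 + 108 = 68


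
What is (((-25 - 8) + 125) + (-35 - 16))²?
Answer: 1681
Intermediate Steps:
(((-25 - 8) + 125) + (-35 - 16))² = ((-33 + 125) - 51)² = (92 - 51)² = 41² = 1681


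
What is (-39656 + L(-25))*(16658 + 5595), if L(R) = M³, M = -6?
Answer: -887271616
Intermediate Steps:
L(R) = -216 (L(R) = (-6)³ = -216)
(-39656 + L(-25))*(16658 + 5595) = (-39656 - 216)*(16658 + 5595) = -39872*22253 = -887271616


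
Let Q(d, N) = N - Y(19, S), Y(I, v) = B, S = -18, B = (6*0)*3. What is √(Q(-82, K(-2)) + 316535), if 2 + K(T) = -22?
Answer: √316511 ≈ 562.59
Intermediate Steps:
B = 0 (B = 0*3 = 0)
Y(I, v) = 0
K(T) = -24 (K(T) = -2 - 22 = -24)
Q(d, N) = N (Q(d, N) = N - 1*0 = N + 0 = N)
√(Q(-82, K(-2)) + 316535) = √(-24 + 316535) = √316511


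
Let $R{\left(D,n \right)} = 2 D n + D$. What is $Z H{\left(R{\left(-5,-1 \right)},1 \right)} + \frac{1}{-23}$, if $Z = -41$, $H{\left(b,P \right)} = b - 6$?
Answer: $\frac{942}{23} \approx 40.957$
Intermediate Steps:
$R{\left(D,n \right)} = D + 2 D n$ ($R{\left(D,n \right)} = 2 D n + D = D + 2 D n$)
$H{\left(b,P \right)} = -6 + b$
$Z H{\left(R{\left(-5,-1 \right)},1 \right)} + \frac{1}{-23} = - 41 \left(-6 - 5 \left(1 + 2 \left(-1\right)\right)\right) + \frac{1}{-23} = - 41 \left(-6 - 5 \left(1 - 2\right)\right) - \frac{1}{23} = - 41 \left(-6 - -5\right) - \frac{1}{23} = - 41 \left(-6 + 5\right) - \frac{1}{23} = \left(-41\right) \left(-1\right) - \frac{1}{23} = 41 - \frac{1}{23} = \frac{942}{23}$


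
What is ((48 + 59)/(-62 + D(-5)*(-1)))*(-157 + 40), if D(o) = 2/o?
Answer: 62595/308 ≈ 203.23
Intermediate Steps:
((48 + 59)/(-62 + D(-5)*(-1)))*(-157 + 40) = ((48 + 59)/(-62 + (2/(-5))*(-1)))*(-157 + 40) = (107/(-62 + (2*(-1/5))*(-1)))*(-117) = (107/(-62 - 2/5*(-1)))*(-117) = (107/(-62 + 2/5))*(-117) = (107/(-308/5))*(-117) = (107*(-5/308))*(-117) = -535/308*(-117) = 62595/308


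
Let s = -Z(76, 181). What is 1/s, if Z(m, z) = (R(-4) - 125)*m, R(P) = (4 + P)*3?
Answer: 1/9500 ≈ 0.00010526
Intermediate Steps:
R(P) = 12 + 3*P
Z(m, z) = -125*m (Z(m, z) = ((12 + 3*(-4)) - 125)*m = ((12 - 12) - 125)*m = (0 - 125)*m = -125*m)
s = 9500 (s = -(-125)*76 = -1*(-9500) = 9500)
1/s = 1/9500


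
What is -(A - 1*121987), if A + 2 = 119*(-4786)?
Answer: 691523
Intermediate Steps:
A = -569536 (A = -2 + 119*(-4786) = -2 - 569534 = -569536)
-(A - 1*121987) = -(-569536 - 1*121987) = -(-569536 - 121987) = -1*(-691523) = 691523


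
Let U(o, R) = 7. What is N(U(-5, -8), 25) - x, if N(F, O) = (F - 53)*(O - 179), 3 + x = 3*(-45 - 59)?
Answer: 7399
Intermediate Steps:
x = -315 (x = -3 + 3*(-45 - 59) = -3 + 3*(-104) = -3 - 312 = -315)
N(F, O) = (-179 + O)*(-53 + F) (N(F, O) = (-53 + F)*(-179 + O) = (-179 + O)*(-53 + F))
N(U(-5, -8), 25) - x = (9487 - 179*7 - 53*25 + 7*25) - 1*(-315) = (9487 - 1253 - 1325 + 175) + 315 = 7084 + 315 = 7399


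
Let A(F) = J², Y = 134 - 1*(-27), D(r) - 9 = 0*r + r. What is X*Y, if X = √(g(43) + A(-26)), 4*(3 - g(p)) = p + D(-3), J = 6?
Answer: 161*√107/2 ≈ 832.70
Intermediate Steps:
D(r) = 9 + r (D(r) = 9 + (0*r + r) = 9 + (0 + r) = 9 + r)
g(p) = 3/2 - p/4 (g(p) = 3 - (p + (9 - 3))/4 = 3 - (p + 6)/4 = 3 - (6 + p)/4 = 3 + (-3/2 - p/4) = 3/2 - p/4)
Y = 161 (Y = 134 + 27 = 161)
A(F) = 36 (A(F) = 6² = 36)
X = √107/2 (X = √((3/2 - ¼*43) + 36) = √((3/2 - 43/4) + 36) = √(-37/4 + 36) = √(107/4) = √107/2 ≈ 5.1720)
X*Y = (√107/2)*161 = 161*√107/2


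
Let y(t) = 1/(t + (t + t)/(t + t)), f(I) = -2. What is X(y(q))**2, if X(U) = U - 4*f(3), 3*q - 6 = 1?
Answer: 6889/100 ≈ 68.890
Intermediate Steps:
q = 7/3 (q = 2 + (1/3)*1 = 2 + 1/3 = 7/3 ≈ 2.3333)
y(t) = 1/(1 + t) (y(t) = 1/(t + (2*t)/((2*t))) = 1/(t + (2*t)*(1/(2*t))) = 1/(t + 1) = 1/(1 + t))
X(U) = 8 + U (X(U) = U - 4*(-2) = U + 8 = 8 + U)
X(y(q))**2 = (8 + 1/(1 + 7/3))**2 = (8 + 1/(10/3))**2 = (8 + 3/10)**2 = (83/10)**2 = 6889/100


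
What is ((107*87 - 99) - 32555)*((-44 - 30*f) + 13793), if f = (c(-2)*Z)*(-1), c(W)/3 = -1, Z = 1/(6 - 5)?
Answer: -318869355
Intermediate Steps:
Z = 1 (Z = 1/1 = 1)
c(W) = -3 (c(W) = 3*(-1) = -3)
f = 3 (f = -3*1*(-1) = -3*(-1) = 3)
((107*87 - 99) - 32555)*((-44 - 30*f) + 13793) = ((107*87 - 99) - 32555)*((-44 - 30*3) + 13793) = ((9309 - 99) - 32555)*((-44 - 90) + 13793) = (9210 - 32555)*(-134 + 13793) = -23345*13659 = -318869355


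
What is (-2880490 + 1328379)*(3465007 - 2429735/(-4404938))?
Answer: -23690092818956359411/4404938 ≈ -5.3781e+12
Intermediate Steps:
(-2880490 + 1328379)*(3465007 - 2429735/(-4404938)) = -1552111*(3465007 - 2429735*(-1/4404938)) = -1552111*(3465007 + 2429735/4404938) = -1552111*15263143434301/4404938 = -23690092818956359411/4404938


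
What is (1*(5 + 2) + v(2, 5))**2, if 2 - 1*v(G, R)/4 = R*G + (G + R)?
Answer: 2809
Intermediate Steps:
v(G, R) = 8 - 4*G - 4*R - 4*G*R (v(G, R) = 8 - 4*(R*G + (G + R)) = 8 - 4*(G*R + (G + R)) = 8 - 4*(G + R + G*R) = 8 + (-4*G - 4*R - 4*G*R) = 8 - 4*G - 4*R - 4*G*R)
(1*(5 + 2) + v(2, 5))**2 = (1*(5 + 2) + (8 - 4*2 - 4*5 - 4*2*5))**2 = (1*7 + (8 - 8 - 20 - 40))**2 = (7 - 60)**2 = (-53)**2 = 2809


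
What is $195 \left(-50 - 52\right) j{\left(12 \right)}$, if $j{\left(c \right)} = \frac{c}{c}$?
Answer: $-19890$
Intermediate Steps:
$j{\left(c \right)} = 1$
$195 \left(-50 - 52\right) j{\left(12 \right)} = 195 \left(-50 - 52\right) 1 = 195 \left(-102\right) 1 = \left(-19890\right) 1 = -19890$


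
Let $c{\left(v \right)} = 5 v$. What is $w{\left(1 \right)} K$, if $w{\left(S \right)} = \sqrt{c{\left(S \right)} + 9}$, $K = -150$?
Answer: $- 150 \sqrt{14} \approx -561.25$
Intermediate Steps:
$w{\left(S \right)} = \sqrt{9 + 5 S}$ ($w{\left(S \right)} = \sqrt{5 S + 9} = \sqrt{9 + 5 S}$)
$w{\left(1 \right)} K = \sqrt{9 + 5 \cdot 1} \left(-150\right) = \sqrt{9 + 5} \left(-150\right) = \sqrt{14} \left(-150\right) = - 150 \sqrt{14}$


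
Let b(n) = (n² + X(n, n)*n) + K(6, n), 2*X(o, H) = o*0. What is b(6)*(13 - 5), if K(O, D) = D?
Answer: 336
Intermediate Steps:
X(o, H) = 0 (X(o, H) = (o*0)/2 = (½)*0 = 0)
b(n) = n + n² (b(n) = (n² + 0*n) + n = (n² + 0) + n = n² + n = n + n²)
b(6)*(13 - 5) = (6*(1 + 6))*(13 - 5) = (6*7)*8 = 42*8 = 336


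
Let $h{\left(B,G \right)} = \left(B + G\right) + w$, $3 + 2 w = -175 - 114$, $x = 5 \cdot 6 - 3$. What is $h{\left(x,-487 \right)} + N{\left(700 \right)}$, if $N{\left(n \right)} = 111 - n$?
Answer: $-1195$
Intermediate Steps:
$x = 27$ ($x = 30 - 3 = 27$)
$w = -146$ ($w = - \frac{3}{2} + \frac{-175 - 114}{2} = - \frac{3}{2} + \frac{1}{2} \left(-289\right) = - \frac{3}{2} - \frac{289}{2} = -146$)
$h{\left(B,G \right)} = -146 + B + G$ ($h{\left(B,G \right)} = \left(B + G\right) - 146 = -146 + B + G$)
$h{\left(x,-487 \right)} + N{\left(700 \right)} = \left(-146 + 27 - 487\right) + \left(111 - 700\right) = -606 + \left(111 - 700\right) = -606 - 589 = -1195$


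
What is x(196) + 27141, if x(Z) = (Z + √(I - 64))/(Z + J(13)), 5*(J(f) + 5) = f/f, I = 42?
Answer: 6486944/239 + 5*I*√22/956 ≈ 27142.0 + 0.024531*I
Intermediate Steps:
J(f) = -24/5 (J(f) = -5 + (f/f)/5 = -5 + (⅕)*1 = -5 + ⅕ = -24/5)
x(Z) = (Z + I*√22)/(-24/5 + Z) (x(Z) = (Z + √(42 - 64))/(Z - 24/5) = (Z + √(-22))/(-24/5 + Z) = (Z + I*√22)/(-24/5 + Z))
x(196) + 27141 = 5*(196 + I*√22)/(-24 + 5*196) + 27141 = 5*(196 + I*√22)/(-24 + 980) + 27141 = 5*(196 + I*√22)/956 + 27141 = 5*(1/956)*(196 + I*√22) + 27141 = (245/239 + 5*I*√22/956) + 27141 = 6486944/239 + 5*I*√22/956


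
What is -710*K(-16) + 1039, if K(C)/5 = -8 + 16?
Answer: -27361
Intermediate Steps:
K(C) = 40 (K(C) = 5*(-8 + 16) = 5*8 = 40)
-710*K(-16) + 1039 = -710*40 + 1039 = -28400 + 1039 = -27361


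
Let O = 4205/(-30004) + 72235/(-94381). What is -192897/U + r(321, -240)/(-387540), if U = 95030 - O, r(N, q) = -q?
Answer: -3529286946439310912/1738176537347085135 ≈ -2.0305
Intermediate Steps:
O = -2564211045/2831807524 (O = 4205*(-1/30004) + 72235*(-1/94381) = -4205/30004 - 72235/94381 = -2564211045/2831807524 ≈ -0.90550)
U = 269109233216765/2831807524 (U = 95030 - 1*(-2564211045/2831807524) = 95030 + 2564211045/2831807524 = 269109233216765/2831807524 ≈ 95031.)
-192897/U + r(321, -240)/(-387540) = -192897/269109233216765/2831807524 - 1*(-240)/(-387540) = -192897*2831807524/269109233216765 + 240*(-1/387540) = -546247175957028/269109233216765 - 4/6459 = -3529286946439310912/1738176537347085135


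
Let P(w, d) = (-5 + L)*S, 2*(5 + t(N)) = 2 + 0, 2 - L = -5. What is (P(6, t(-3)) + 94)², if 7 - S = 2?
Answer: 10816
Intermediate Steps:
L = 7 (L = 2 - 1*(-5) = 2 + 5 = 7)
S = 5 (S = 7 - 1*2 = 7 - 2 = 5)
t(N) = -4 (t(N) = -5 + (2 + 0)/2 = -5 + (½)*2 = -5 + 1 = -4)
P(w, d) = 10 (P(w, d) = (-5 + 7)*5 = 2*5 = 10)
(P(6, t(-3)) + 94)² = (10 + 94)² = 104² = 10816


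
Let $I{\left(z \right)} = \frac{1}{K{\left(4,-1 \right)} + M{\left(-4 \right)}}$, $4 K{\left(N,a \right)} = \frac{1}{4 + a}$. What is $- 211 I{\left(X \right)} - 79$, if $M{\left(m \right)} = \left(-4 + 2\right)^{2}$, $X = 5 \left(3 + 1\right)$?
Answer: $- \frac{6403}{49} \approx -130.67$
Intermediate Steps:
$X = 20$ ($X = 5 \cdot 4 = 20$)
$K{\left(N,a \right)} = \frac{1}{4 \left(4 + a\right)}$
$M{\left(m \right)} = 4$ ($M{\left(m \right)} = \left(-2\right)^{2} = 4$)
$I{\left(z \right)} = \frac{12}{49}$ ($I{\left(z \right)} = \frac{1}{\frac{1}{4 \left(4 - 1\right)} + 4} = \frac{1}{\frac{1}{4 \cdot 3} + 4} = \frac{1}{\frac{1}{4} \cdot \frac{1}{3} + 4} = \frac{1}{\frac{1}{12} + 4} = \frac{1}{\frac{49}{12}} = \frac{12}{49}$)
$- 211 I{\left(X \right)} - 79 = \left(-211\right) \frac{12}{49} - 79 = - \frac{2532}{49} - 79 = - \frac{6403}{49}$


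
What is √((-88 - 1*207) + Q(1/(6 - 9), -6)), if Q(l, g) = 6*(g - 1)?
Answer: I*√337 ≈ 18.358*I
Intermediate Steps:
Q(l, g) = -6 + 6*g (Q(l, g) = 6*(-1 + g) = -6 + 6*g)
√((-88 - 1*207) + Q(1/(6 - 9), -6)) = √((-88 - 1*207) + (-6 + 6*(-6))) = √((-88 - 207) + (-6 - 36)) = √(-295 - 42) = √(-337) = I*√337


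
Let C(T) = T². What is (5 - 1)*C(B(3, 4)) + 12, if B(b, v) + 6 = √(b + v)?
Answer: 184 - 48*√7 ≈ 57.004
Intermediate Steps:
B(b, v) = -6 + √(b + v)
(5 - 1)*C(B(3, 4)) + 12 = (5 - 1)*(-6 + √(3 + 4))² + 12 = 4*(-6 + √7)² + 12 = 12 + 4*(-6 + √7)²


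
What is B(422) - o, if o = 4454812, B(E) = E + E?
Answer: -4453968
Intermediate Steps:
B(E) = 2*E
B(422) - o = 2*422 - 1*4454812 = 844 - 4454812 = -4453968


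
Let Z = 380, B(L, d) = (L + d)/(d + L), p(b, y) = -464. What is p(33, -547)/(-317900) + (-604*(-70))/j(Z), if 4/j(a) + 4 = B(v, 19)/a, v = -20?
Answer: -127603704517/3020050 ≈ -42252.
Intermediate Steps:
B(L, d) = 1 (B(L, d) = (L + d)/(L + d) = 1)
j(a) = 4/(-4 + 1/a)
p(33, -547)/(-317900) + (-604*(-70))/j(Z) = -464/(-317900) + (-604*(-70))/((-4*380/(-1 + 4*380))) = -464*(-1/317900) + 42280/((-4*380/(-1 + 1520))) = 116/79475 + 42280/((-4*380/1519)) = 116/79475 + 42280/((-4*380*1/1519)) = 116/79475 + 42280/(-1520/1519) = 116/79475 + 42280*(-1519/1520) = 116/79475 - 1605583/38 = -127603704517/3020050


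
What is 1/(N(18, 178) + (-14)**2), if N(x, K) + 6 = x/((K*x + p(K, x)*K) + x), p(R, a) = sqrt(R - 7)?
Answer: 26196911/4977719189 + 267*sqrt(19)/4977719189 ≈ 0.0052631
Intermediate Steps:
p(R, a) = sqrt(-7 + R)
N(x, K) = -6 + x/(x + K*x + K*sqrt(-7 + K)) (N(x, K) = -6 + x/((K*x + sqrt(-7 + K)*K) + x) = -6 + x/((K*x + K*sqrt(-7 + K)) + x) = -6 + x/(x + K*x + K*sqrt(-7 + K)))
1/(N(18, 178) + (-14)**2) = 1/((-5*18 - 6*178*18 - 6*178*sqrt(-7 + 178))/(18 + 178*18 + 178*sqrt(-7 + 178)) + (-14)**2) = 1/((-90 - 19224 - 6*178*sqrt(171))/(18 + 3204 + 178*sqrt(171)) + 196) = 1/((-90 - 19224 - 6*178*3*sqrt(19))/(18 + 3204 + 178*(3*sqrt(19))) + 196) = 1/((-90 - 19224 - 3204*sqrt(19))/(18 + 3204 + 534*sqrt(19)) + 196) = 1/((-19314 - 3204*sqrt(19))/(3222 + 534*sqrt(19)) + 196) = 1/(196 + (-19314 - 3204*sqrt(19))/(3222 + 534*sqrt(19)))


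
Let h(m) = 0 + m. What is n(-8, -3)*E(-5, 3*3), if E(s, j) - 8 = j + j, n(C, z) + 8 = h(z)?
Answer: -286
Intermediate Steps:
h(m) = m
n(C, z) = -8 + z
E(s, j) = 8 + 2*j (E(s, j) = 8 + (j + j) = 8 + 2*j)
n(-8, -3)*E(-5, 3*3) = (-8 - 3)*(8 + 2*(3*3)) = -11*(8 + 2*9) = -11*(8 + 18) = -11*26 = -286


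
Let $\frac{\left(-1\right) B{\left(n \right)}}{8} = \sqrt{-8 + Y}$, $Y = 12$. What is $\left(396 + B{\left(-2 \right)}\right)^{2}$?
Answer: $144400$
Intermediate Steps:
$B{\left(n \right)} = -16$ ($B{\left(n \right)} = - 8 \sqrt{-8 + 12} = - 8 \sqrt{4} = \left(-8\right) 2 = -16$)
$\left(396 + B{\left(-2 \right)}\right)^{2} = \left(396 - 16\right)^{2} = 380^{2} = 144400$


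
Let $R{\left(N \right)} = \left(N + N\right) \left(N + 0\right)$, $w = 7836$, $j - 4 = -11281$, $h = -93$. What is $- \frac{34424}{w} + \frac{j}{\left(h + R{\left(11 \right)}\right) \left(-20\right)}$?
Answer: $- \frac{3554237}{5837820} \approx -0.60883$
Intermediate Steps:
$j = -11277$ ($j = 4 - 11281 = -11277$)
$R{\left(N \right)} = 2 N^{2}$ ($R{\left(N \right)} = 2 N N = 2 N^{2}$)
$- \frac{34424}{w} + \frac{j}{\left(h + R{\left(11 \right)}\right) \left(-20\right)} = - \frac{34424}{7836} - \frac{11277}{\left(-93 + 2 \cdot 11^{2}\right) \left(-20\right)} = \left(-34424\right) \frac{1}{7836} - \frac{11277}{\left(-93 + 2 \cdot 121\right) \left(-20\right)} = - \frac{8606}{1959} - \frac{11277}{\left(-93 + 242\right) \left(-20\right)} = - \frac{8606}{1959} - \frac{11277}{149 \left(-20\right)} = - \frac{8606}{1959} - \frac{11277}{-2980} = - \frac{8606}{1959} - - \frac{11277}{2980} = - \frac{8606}{1959} + \frac{11277}{2980} = - \frac{3554237}{5837820}$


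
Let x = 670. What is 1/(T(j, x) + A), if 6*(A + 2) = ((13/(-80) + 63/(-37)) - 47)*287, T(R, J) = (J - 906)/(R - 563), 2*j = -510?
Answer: -7263840/16990826503 ≈ -0.00042752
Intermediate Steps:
j = -255 (j = (½)*(-510) = -255)
T(R, J) = (-906 + J)/(-563 + R)
A = -41547487/17760 (A = -2 + (((13/(-80) + 63/(-37)) - 47)*287)/6 = -2 + (((13*(-1/80) + 63*(-1/37)) - 47)*287)/6 = -2 + (((-13/80 - 63/37) - 47)*287)/6 = -2 + ((-5521/2960 - 47)*287)/6 = -2 + (-144641/2960*287)/6 = -2 + (⅙)*(-41511967/2960) = -2 - 41511967/17760 = -41547487/17760 ≈ -2339.4)
1/(T(j, x) + A) = 1/((-906 + 670)/(-563 - 255) - 41547487/17760) = 1/(-236/(-818) - 41547487/17760) = 1/(-1/818*(-236) - 41547487/17760) = 1/(118/409 - 41547487/17760) = 1/(-16990826503/7263840) = -7263840/16990826503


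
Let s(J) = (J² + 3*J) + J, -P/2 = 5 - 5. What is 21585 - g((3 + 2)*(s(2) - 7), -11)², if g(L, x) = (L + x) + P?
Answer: 21389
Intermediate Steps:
P = 0 (P = -2*(5 - 5) = -2*0 = 0)
s(J) = J² + 4*J
g(L, x) = L + x (g(L, x) = (L + x) + 0 = L + x)
21585 - g((3 + 2)*(s(2) - 7), -11)² = 21585 - ((3 + 2)*(2*(4 + 2) - 7) - 11)² = 21585 - (5*(2*6 - 7) - 11)² = 21585 - (5*(12 - 7) - 11)² = 21585 - (5*5 - 11)² = 21585 - (25 - 11)² = 21585 - 1*14² = 21585 - 1*196 = 21585 - 196 = 21389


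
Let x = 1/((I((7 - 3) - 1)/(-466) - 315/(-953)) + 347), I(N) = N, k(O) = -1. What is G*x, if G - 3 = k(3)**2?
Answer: 1776392/154245937 ≈ 0.011517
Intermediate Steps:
G = 4 (G = 3 + (-1)**2 = 3 + 1 = 4)
x = 444098/154245937 (x = 1/((((7 - 3) - 1)/(-466) - 315/(-953)) + 347) = 1/(((4 - 1)*(-1/466) - 315*(-1/953)) + 347) = 1/((3*(-1/466) + 315/953) + 347) = 1/((-3/466 + 315/953) + 347) = 1/(143931/444098 + 347) = 1/(154245937/444098) = 444098/154245937 ≈ 0.0028792)
G*x = 4*(444098/154245937) = 1776392/154245937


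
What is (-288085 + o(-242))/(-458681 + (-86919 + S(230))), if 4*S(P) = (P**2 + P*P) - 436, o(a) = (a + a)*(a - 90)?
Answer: 127397/519259 ≈ 0.24534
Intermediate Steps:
o(a) = 2*a*(-90 + a) (o(a) = (2*a)*(-90 + a) = 2*a*(-90 + a))
S(P) = -109 + P**2/2 (S(P) = ((P**2 + P*P) - 436)/4 = ((P**2 + P**2) - 436)/4 = (2*P**2 - 436)/4 = (-436 + 2*P**2)/4 = -109 + P**2/2)
(-288085 + o(-242))/(-458681 + (-86919 + S(230))) = (-288085 + 2*(-242)*(-90 - 242))/(-458681 + (-86919 + (-109 + (1/2)*230**2))) = (-288085 + 2*(-242)*(-332))/(-458681 + (-86919 + (-109 + (1/2)*52900))) = (-288085 + 160688)/(-458681 + (-86919 + (-109 + 26450))) = -127397/(-458681 + (-86919 + 26341)) = -127397/(-458681 - 60578) = -127397/(-519259) = -127397*(-1/519259) = 127397/519259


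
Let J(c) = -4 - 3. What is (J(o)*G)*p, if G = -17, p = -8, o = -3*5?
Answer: -952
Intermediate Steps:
o = -15
J(c) = -7
(J(o)*G)*p = -7*(-17)*(-8) = 119*(-8) = -952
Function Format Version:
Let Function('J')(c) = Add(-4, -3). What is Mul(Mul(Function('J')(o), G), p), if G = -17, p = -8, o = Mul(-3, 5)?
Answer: -952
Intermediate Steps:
o = -15
Function('J')(c) = -7
Mul(Mul(Function('J')(o), G), p) = Mul(Mul(-7, -17), -8) = Mul(119, -8) = -952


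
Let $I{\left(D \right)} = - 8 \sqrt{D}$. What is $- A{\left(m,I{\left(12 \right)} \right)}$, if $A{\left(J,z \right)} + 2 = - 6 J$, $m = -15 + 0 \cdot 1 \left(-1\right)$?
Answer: $-88$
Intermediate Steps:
$m = -15$ ($m = -15 + 0 \left(-1\right) = -15 + 0 = -15$)
$A{\left(J,z \right)} = -2 - 6 J$
$- A{\left(m,I{\left(12 \right)} \right)} = - (-2 - -90) = - (-2 + 90) = \left(-1\right) 88 = -88$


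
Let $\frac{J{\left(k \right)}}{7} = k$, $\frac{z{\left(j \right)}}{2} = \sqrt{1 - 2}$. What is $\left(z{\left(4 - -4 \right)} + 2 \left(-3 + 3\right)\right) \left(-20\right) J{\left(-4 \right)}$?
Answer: $1120 i \approx 1120.0 i$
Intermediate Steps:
$z{\left(j \right)} = 2 i$ ($z{\left(j \right)} = 2 \sqrt{1 - 2} = 2 \sqrt{-1} = 2 i$)
$J{\left(k \right)} = 7 k$
$\left(z{\left(4 - -4 \right)} + 2 \left(-3 + 3\right)\right) \left(-20\right) J{\left(-4 \right)} = \left(2 i + 2 \left(-3 + 3\right)\right) \left(-20\right) 7 \left(-4\right) = \left(2 i + 2 \cdot 0\right) \left(-20\right) \left(-28\right) = \left(2 i + 0\right) \left(-20\right) \left(-28\right) = 2 i \left(-20\right) \left(-28\right) = - 40 i \left(-28\right) = 1120 i$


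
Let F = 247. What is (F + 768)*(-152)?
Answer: -154280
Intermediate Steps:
(F + 768)*(-152) = (247 + 768)*(-152) = 1015*(-152) = -154280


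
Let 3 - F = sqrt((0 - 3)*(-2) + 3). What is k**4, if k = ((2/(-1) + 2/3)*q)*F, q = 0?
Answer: 0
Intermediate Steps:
F = 0 (F = 3 - sqrt((0 - 3)*(-2) + 3) = 3 - sqrt(-3*(-2) + 3) = 3 - sqrt(6 + 3) = 3 - sqrt(9) = 3 - 1*3 = 3 - 3 = 0)
k = 0 (k = ((2/(-1) + 2/3)*0)*0 = ((2*(-1) + 2*(1/3))*0)*0 = ((-2 + 2/3)*0)*0 = -4/3*0*0 = 0*0 = 0)
k**4 = 0**4 = 0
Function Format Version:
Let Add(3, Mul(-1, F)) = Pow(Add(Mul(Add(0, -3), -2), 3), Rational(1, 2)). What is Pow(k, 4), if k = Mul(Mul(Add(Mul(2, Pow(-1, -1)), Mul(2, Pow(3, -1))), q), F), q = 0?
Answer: 0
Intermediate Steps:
F = 0 (F = Add(3, Mul(-1, Pow(Add(Mul(Add(0, -3), -2), 3), Rational(1, 2)))) = Add(3, Mul(-1, Pow(Add(Mul(-3, -2), 3), Rational(1, 2)))) = Add(3, Mul(-1, Pow(Add(6, 3), Rational(1, 2)))) = Add(3, Mul(-1, Pow(9, Rational(1, 2)))) = Add(3, Mul(-1, 3)) = Add(3, -3) = 0)
k = 0 (k = Mul(Mul(Add(Mul(2, Pow(-1, -1)), Mul(2, Pow(3, -1))), 0), 0) = Mul(Mul(Add(Mul(2, -1), Mul(2, Rational(1, 3))), 0), 0) = Mul(Mul(Add(-2, Rational(2, 3)), 0), 0) = Mul(Mul(Rational(-4, 3), 0), 0) = Mul(0, 0) = 0)
Pow(k, 4) = Pow(0, 4) = 0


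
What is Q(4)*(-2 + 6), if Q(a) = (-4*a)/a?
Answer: -16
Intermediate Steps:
Q(a) = -4
Q(4)*(-2 + 6) = -4*(-2 + 6) = -4*4 = -16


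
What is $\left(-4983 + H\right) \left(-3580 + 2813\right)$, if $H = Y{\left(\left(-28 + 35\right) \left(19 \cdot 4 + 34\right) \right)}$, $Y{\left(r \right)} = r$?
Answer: $3231371$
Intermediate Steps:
$H = 770$ ($H = \left(-28 + 35\right) \left(19 \cdot 4 + 34\right) = 7 \left(76 + 34\right) = 7 \cdot 110 = 770$)
$\left(-4983 + H\right) \left(-3580 + 2813\right) = \left(-4983 + 770\right) \left(-3580 + 2813\right) = \left(-4213\right) \left(-767\right) = 3231371$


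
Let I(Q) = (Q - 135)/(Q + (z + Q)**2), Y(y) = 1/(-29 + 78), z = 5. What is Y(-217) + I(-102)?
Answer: -2306/456043 ≈ -0.0050565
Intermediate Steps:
Y(y) = 1/49
I(Q) = (-135 + Q)/(Q + (5 + Q)**2) (I(Q) = (Q - 135)/(Q + (5 + Q)**2) = (-135 + Q)/(Q + (5 + Q)**2))
Y(-217) + I(-102) = 1/49 + (-135 - 102)/(-102 + (5 - 102)**2) = 1/49 - 237/(-102 + (-97)**2) = 1/49 - 237/(-102 + 9409) = 1/49 - 237/9307 = -2306/456043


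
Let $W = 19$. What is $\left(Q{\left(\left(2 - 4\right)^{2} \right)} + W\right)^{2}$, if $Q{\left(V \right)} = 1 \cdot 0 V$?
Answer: $361$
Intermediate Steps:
$Q{\left(V \right)} = 0$ ($Q{\left(V \right)} = 0 V = 0$)
$\left(Q{\left(\left(2 - 4\right)^{2} \right)} + W\right)^{2} = \left(0 + 19\right)^{2} = 19^{2} = 361$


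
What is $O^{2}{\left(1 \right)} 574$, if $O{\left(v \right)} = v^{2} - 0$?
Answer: $574$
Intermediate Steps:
$O{\left(v \right)} = v^{2}$ ($O{\left(v \right)} = v^{2} + 0 = v^{2}$)
$O^{2}{\left(1 \right)} 574 = \left(1^{2}\right)^{2} \cdot 574 = 1^{2} \cdot 574 = 1 \cdot 574 = 574$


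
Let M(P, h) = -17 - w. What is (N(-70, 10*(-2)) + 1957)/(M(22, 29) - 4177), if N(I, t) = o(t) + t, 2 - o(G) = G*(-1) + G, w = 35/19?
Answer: -36841/79721 ≈ -0.46212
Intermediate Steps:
w = 35/19 (w = 35*(1/19) = 35/19 ≈ 1.8421)
M(P, h) = -358/19 (M(P, h) = -17 - 1*35/19 = -17 - 35/19 = -358/19)
o(G) = 2 (o(G) = 2 - (G*(-1) + G) = 2 - (-G + G) = 2 - 1*0 = 2 + 0 = 2)
N(I, t) = 2 + t
(N(-70, 10*(-2)) + 1957)/(M(22, 29) - 4177) = ((2 + 10*(-2)) + 1957)/(-358/19 - 4177) = ((2 - 20) + 1957)/(-79721/19) = (-18 + 1957)*(-19/79721) = 1939*(-19/79721) = -36841/79721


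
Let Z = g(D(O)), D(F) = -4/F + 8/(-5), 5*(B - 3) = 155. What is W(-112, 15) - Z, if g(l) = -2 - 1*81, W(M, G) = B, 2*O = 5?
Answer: 117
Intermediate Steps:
O = 5/2 (O = (½)*5 = 5/2 ≈ 2.5000)
B = 34 (B = 3 + (⅕)*155 = 3 + 31 = 34)
D(F) = -8/5 - 4/F (D(F) = -4/F + 8*(-⅕) = -4/F - 8/5 = -8/5 - 4/F)
W(M, G) = 34
g(l) = -83 (g(l) = -2 - 81 = -83)
Z = -83
W(-112, 15) - Z = 34 - 1*(-83) = 34 + 83 = 117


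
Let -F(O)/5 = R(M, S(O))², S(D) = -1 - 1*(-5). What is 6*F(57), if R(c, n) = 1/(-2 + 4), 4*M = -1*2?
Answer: -15/2 ≈ -7.5000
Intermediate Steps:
S(D) = 4 (S(D) = -1 + 5 = 4)
M = -½ (M = (-1*2)/4 = (¼)*(-2) = -½ ≈ -0.50000)
R(c, n) = ½ (R(c, n) = 1/2 = ½)
F(O) = -5/4 (F(O) = -5*(½)² = -5*¼ = -5/4)
6*F(57) = 6*(-5/4) = -15/2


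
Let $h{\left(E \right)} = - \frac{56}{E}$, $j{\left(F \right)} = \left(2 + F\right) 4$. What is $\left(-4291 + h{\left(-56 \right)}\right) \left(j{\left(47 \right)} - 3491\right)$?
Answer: $14135550$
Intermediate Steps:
$j{\left(F \right)} = 8 + 4 F$
$\left(-4291 + h{\left(-56 \right)}\right) \left(j{\left(47 \right)} - 3491\right) = \left(-4291 - \frac{56}{-56}\right) \left(\left(8 + 4 \cdot 47\right) - 3491\right) = \left(-4291 - -1\right) \left(\left(8 + 188\right) - 3491\right) = \left(-4291 + 1\right) \left(196 - 3491\right) = \left(-4290\right) \left(-3295\right) = 14135550$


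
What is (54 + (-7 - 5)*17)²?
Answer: 22500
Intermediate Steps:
(54 + (-7 - 5)*17)² = (54 - 12*17)² = (54 - 204)² = (-150)² = 22500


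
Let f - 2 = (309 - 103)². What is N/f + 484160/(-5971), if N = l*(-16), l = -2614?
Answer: -10148525488/126698649 ≈ -80.100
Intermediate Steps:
f = 42438 (f = 2 + (309 - 103)² = 2 + 206² = 2 + 42436 = 42438)
N = 41824 (N = -2614*(-16) = 41824)
N/f + 484160/(-5971) = 41824/42438 + 484160/(-5971) = 41824*(1/42438) + 484160*(-1/5971) = 20912/21219 - 484160/5971 = -10148525488/126698649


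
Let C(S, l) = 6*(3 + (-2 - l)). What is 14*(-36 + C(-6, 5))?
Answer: -840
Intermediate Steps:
C(S, l) = 6 - 6*l (C(S, l) = 6*(1 - l) = 6 - 6*l)
14*(-36 + C(-6, 5)) = 14*(-36 + (6 - 6*5)) = 14*(-36 + (6 - 30)) = 14*(-36 - 24) = 14*(-60) = -840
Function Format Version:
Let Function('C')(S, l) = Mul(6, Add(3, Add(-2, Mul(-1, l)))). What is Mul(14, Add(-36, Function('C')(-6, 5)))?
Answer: -840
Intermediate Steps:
Function('C')(S, l) = Add(6, Mul(-6, l)) (Function('C')(S, l) = Mul(6, Add(1, Mul(-1, l))) = Add(6, Mul(-6, l)))
Mul(14, Add(-36, Function('C')(-6, 5))) = Mul(14, Add(-36, Add(6, Mul(-6, 5)))) = Mul(14, Add(-36, Add(6, -30))) = Mul(14, Add(-36, -24)) = Mul(14, -60) = -840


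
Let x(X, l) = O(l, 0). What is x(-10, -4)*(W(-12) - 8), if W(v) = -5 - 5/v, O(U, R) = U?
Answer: 151/3 ≈ 50.333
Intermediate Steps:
W(v) = -5 - 5/v
x(X, l) = l
x(-10, -4)*(W(-12) - 8) = -4*((-5 - 5/(-12)) - 8) = -4*((-5 - 5*(-1/12)) - 8) = -4*((-5 + 5/12) - 8) = -4*(-55/12 - 8) = -4*(-151/12) = 151/3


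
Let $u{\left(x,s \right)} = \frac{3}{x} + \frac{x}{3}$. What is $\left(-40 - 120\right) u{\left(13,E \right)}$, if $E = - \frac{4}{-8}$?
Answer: $- \frac{28480}{39} \approx -730.26$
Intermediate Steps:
$E = \frac{1}{2}$ ($E = \left(-4\right) \left(- \frac{1}{8}\right) = \frac{1}{2} \approx 0.5$)
$u{\left(x,s \right)} = \frac{3}{x} + \frac{x}{3}$ ($u{\left(x,s \right)} = \frac{3}{x} + x \frac{1}{3} = \frac{3}{x} + \frac{x}{3}$)
$\left(-40 - 120\right) u{\left(13,E \right)} = \left(-40 - 120\right) \left(\frac{3}{13} + \frac{1}{3} \cdot 13\right) = - 160 \left(3 \cdot \frac{1}{13} + \frac{13}{3}\right) = - 160 \left(\frac{3}{13} + \frac{13}{3}\right) = \left(-160\right) \frac{178}{39} = - \frac{28480}{39}$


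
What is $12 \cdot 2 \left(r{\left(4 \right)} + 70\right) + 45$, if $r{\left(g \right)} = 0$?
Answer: $1725$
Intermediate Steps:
$12 \cdot 2 \left(r{\left(4 \right)} + 70\right) + 45 = 12 \cdot 2 \left(0 + 70\right) + 45 = 24 \cdot 70 + 45 = 1680 + 45 = 1725$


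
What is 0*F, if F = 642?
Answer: 0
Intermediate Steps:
0*F = 0*642 = 0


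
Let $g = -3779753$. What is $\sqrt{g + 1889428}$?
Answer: $5 i \sqrt{75613} \approx 1374.9 i$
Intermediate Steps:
$\sqrt{g + 1889428} = \sqrt{-3779753 + 1889428} = \sqrt{-1890325} = 5 i \sqrt{75613}$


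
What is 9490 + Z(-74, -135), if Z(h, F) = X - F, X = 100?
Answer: 9725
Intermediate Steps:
Z(h, F) = 100 - F
9490 + Z(-74, -135) = 9490 + (100 - 1*(-135)) = 9490 + (100 + 135) = 9490 + 235 = 9725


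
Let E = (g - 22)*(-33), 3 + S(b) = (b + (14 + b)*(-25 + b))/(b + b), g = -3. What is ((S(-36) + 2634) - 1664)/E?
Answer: 34159/29700 ≈ 1.1501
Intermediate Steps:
S(b) = -3 + (b + (-25 + b)*(14 + b))/(2*b) (S(b) = -3 + (b + (14 + b)*(-25 + b))/(b + b) = -3 + (b + (-25 + b)*(14 + b))/((2*b)) = -3 + (b + (-25 + b)*(14 + b))*(1/(2*b)) = -3 + (b + (-25 + b)*(14 + b))/(2*b))
E = 825 (E = (-3 - 22)*(-33) = -25*(-33) = 825)
((S(-36) + 2634) - 1664)/E = (((-8 + (1/2)*(-36) - 175/(-36)) + 2634) - 1664)/825 = (((-8 - 18 - 175*(-1/36)) + 2634) - 1664)*(1/825) = (((-8 - 18 + 175/36) + 2634) - 1664)*(1/825) = ((-761/36 + 2634) - 1664)*(1/825) = (94063/36 - 1664)*(1/825) = (34159/36)*(1/825) = 34159/29700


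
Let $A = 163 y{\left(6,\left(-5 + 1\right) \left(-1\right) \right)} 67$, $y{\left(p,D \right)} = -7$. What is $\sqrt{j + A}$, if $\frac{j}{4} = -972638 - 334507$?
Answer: $i \sqrt{5305027} \approx 2303.3 i$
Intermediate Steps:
$A = -76447$ ($A = 163 \left(-7\right) 67 = \left(-1141\right) 67 = -76447$)
$j = -5228580$ ($j = 4 \left(-972638 - 334507\right) = 4 \left(-1307145\right) = -5228580$)
$\sqrt{j + A} = \sqrt{-5228580 - 76447} = \sqrt{-5305027} = i \sqrt{5305027}$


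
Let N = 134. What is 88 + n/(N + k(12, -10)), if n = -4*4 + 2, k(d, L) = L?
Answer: 5449/62 ≈ 87.887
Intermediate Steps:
n = -14 (n = -16 + 2 = -14)
88 + n/(N + k(12, -10)) = 88 - 14/(134 - 10) = 88 - 14/124 = 88 + (1/124)*(-14) = 88 - 7/62 = 5449/62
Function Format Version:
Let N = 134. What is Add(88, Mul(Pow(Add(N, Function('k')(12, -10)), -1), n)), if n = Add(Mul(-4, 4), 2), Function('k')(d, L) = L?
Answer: Rational(5449, 62) ≈ 87.887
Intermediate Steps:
n = -14 (n = Add(-16, 2) = -14)
Add(88, Mul(Pow(Add(N, Function('k')(12, -10)), -1), n)) = Add(88, Mul(Pow(Add(134, -10), -1), -14)) = Add(88, Mul(Pow(124, -1), -14)) = Add(88, Mul(Rational(1, 124), -14)) = Add(88, Rational(-7, 62)) = Rational(5449, 62)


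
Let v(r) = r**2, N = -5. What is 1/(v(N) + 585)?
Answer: 1/610 ≈ 0.0016393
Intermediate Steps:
1/(v(N) + 585) = 1/((-5)**2 + 585) = 1/(25 + 585) = 1/610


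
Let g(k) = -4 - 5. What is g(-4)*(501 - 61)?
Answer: -3960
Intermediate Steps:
g(k) = -9
g(-4)*(501 - 61) = -9*(501 - 61) = -9*440 = -3960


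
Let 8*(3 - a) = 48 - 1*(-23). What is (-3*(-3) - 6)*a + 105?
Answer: 699/8 ≈ 87.375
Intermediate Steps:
a = -47/8 (a = 3 - (48 - 1*(-23))/8 = 3 - (48 + 23)/8 = 3 - ⅛*71 = 3 - 71/8 = -47/8 ≈ -5.8750)
(-3*(-3) - 6)*a + 105 = (-3*(-3) - 6)*(-47/8) + 105 = (9 - 6)*(-47/8) + 105 = 3*(-47/8) + 105 = -141/8 + 105 = 699/8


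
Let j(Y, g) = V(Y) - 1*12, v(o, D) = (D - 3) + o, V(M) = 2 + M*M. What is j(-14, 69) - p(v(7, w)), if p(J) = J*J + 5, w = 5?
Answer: 100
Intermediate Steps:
V(M) = 2 + M²
v(o, D) = -3 + D + o (v(o, D) = (-3 + D) + o = -3 + D + o)
j(Y, g) = -10 + Y² (j(Y, g) = (2 + Y²) - 1*12 = (2 + Y²) - 12 = -10 + Y²)
p(J) = 5 + J² (p(J) = J² + 5 = 5 + J²)
j(-14, 69) - p(v(7, w)) = (-10 + (-14)²) - (5 + (-3 + 5 + 7)²) = (-10 + 196) - (5 + 9²) = 186 - (5 + 81) = 186 - 1*86 = 186 - 86 = 100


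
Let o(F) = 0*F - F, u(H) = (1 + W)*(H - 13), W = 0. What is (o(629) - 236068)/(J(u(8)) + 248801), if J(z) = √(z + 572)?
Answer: -8412921471/8843133862 + 2130273*√7/61901937034 ≈ -0.95126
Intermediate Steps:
u(H) = -13 + H (u(H) = (1 + 0)*(H - 13) = 1*(-13 + H) = -13 + H)
o(F) = -F (o(F) = 0 - F = -F)
J(z) = √(572 + z)
(o(629) - 236068)/(J(u(8)) + 248801) = (-1*629 - 236068)/(√(572 + (-13 + 8)) + 248801) = (-629 - 236068)/(√(572 - 5) + 248801) = -236697/(√567 + 248801) = -236697/(9*√7 + 248801) = -236697/(248801 + 9*√7)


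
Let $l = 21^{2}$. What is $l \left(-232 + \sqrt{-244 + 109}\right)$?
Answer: $-102312 + 1323 i \sqrt{15} \approx -1.0231 \cdot 10^{5} + 5124.0 i$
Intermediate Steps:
$l = 441$
$l \left(-232 + \sqrt{-244 + 109}\right) = 441 \left(-232 + \sqrt{-244 + 109}\right) = 441 \left(-232 + \sqrt{-135}\right) = 441 \left(-232 + 3 i \sqrt{15}\right) = -102312 + 1323 i \sqrt{15}$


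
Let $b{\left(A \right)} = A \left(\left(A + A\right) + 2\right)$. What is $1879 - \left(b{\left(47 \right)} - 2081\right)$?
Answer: $-552$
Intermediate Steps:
$b{\left(A \right)} = A \left(2 + 2 A\right)$ ($b{\left(A \right)} = A \left(2 A + 2\right) = A \left(2 + 2 A\right)$)
$1879 - \left(b{\left(47 \right)} - 2081\right) = 1879 - \left(2 \cdot 47 \left(1 + 47\right) - 2081\right) = 1879 - \left(2 \cdot 47 \cdot 48 - 2081\right) = 1879 - \left(4512 - 2081\right) = 1879 - 2431 = -552$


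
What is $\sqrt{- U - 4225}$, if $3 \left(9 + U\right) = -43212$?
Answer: $6 \sqrt{283} \approx 100.94$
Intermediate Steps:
$U = -14413$ ($U = -9 + \frac{1}{3} \left(-43212\right) = -9 - 14404 = -14413$)
$\sqrt{- U - 4225} = \sqrt{\left(-1\right) \left(-14413\right) - 4225} = \sqrt{14413 - 4225} = \sqrt{10188} = 6 \sqrt{283}$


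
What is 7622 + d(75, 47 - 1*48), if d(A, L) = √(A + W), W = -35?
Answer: 7622 + 2*√10 ≈ 7628.3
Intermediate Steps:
d(A, L) = √(-35 + A) (d(A, L) = √(A - 35) = √(-35 + A))
7622 + d(75, 47 - 1*48) = 7622 + √(-35 + 75) = 7622 + √40 = 7622 + 2*√10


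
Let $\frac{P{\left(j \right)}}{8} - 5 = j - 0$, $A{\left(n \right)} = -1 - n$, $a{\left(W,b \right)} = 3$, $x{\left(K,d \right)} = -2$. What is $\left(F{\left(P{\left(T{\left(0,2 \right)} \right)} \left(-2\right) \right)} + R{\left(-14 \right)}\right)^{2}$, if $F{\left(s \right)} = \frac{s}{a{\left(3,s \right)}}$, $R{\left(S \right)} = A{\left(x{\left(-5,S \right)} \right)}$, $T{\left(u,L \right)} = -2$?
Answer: $225$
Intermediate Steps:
$P{\left(j \right)} = 40 + 8 j$ ($P{\left(j \right)} = 40 + 8 \left(j - 0\right) = 40 + 8 \left(j + 0\right) = 40 + 8 j$)
$R{\left(S \right)} = 1$ ($R{\left(S \right)} = -1 - -2 = -1 + 2 = 1$)
$F{\left(s \right)} = \frac{s}{3}$
$\left(F{\left(P{\left(T{\left(0,2 \right)} \right)} \left(-2\right) \right)} + R{\left(-14 \right)}\right)^{2} = \left(\frac{\left(40 + 8 \left(-2\right)\right) \left(-2\right)}{3} + 1\right)^{2} = \left(\frac{\left(40 - 16\right) \left(-2\right)}{3} + 1\right)^{2} = \left(\frac{24 \left(-2\right)}{3} + 1\right)^{2} = \left(\frac{1}{3} \left(-48\right) + 1\right)^{2} = \left(-16 + 1\right)^{2} = \left(-15\right)^{2} = 225$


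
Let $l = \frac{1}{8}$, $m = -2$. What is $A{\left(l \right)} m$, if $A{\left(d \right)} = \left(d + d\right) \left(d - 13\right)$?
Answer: $\frac{103}{16} \approx 6.4375$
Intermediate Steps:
$l = \frac{1}{8} \approx 0.125$
$A{\left(d \right)} = 2 d \left(-13 + d\right)$
$A{\left(l \right)} m = 2 \cdot \frac{1}{8} \left(-13 + \frac{1}{8}\right) \left(-2\right) = 2 \cdot \frac{1}{8} \left(- \frac{103}{8}\right) \left(-2\right) = \left(- \frac{103}{32}\right) \left(-2\right) = \frac{103}{16}$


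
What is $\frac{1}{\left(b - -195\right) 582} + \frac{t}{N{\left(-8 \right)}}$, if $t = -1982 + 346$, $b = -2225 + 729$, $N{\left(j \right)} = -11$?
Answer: $\frac{1238749741}{8329002} \approx 148.73$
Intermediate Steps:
$b = -1496$
$t = -1636$
$\frac{1}{\left(b - -195\right) 582} + \frac{t}{N{\left(-8 \right)}} = \frac{1}{\left(-1496 - -195\right) 582} - \frac{1636}{-11} = \frac{1}{-1496 + \left(200 - 5\right)} \frac{1}{582} - - \frac{1636}{11} = \frac{1}{-1496 + 195} \cdot \frac{1}{582} + \frac{1636}{11} = \frac{1}{-1301} \cdot \frac{1}{582} + \frac{1636}{11} = \left(- \frac{1}{1301}\right) \frac{1}{582} + \frac{1636}{11} = - \frac{1}{757182} + \frac{1636}{11} = \frac{1238749741}{8329002}$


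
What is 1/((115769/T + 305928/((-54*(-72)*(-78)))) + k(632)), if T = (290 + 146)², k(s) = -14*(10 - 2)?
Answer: -200171088/22499186575 ≈ -0.0088968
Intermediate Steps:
k(s) = -112 (k(s) = -14*8 = -112)
T = 190096 (T = 436² = 190096)
1/((115769/T + 305928/((-54*(-72)*(-78)))) + k(632)) = 1/((115769/190096 + 305928/((-54*(-72)*(-78)))) - 112) = 1/((115769*(1/190096) + 305928/((3888*(-78)))) - 112) = 1/((115769/190096 + 305928/(-303264)) - 112) = 1/((115769/190096 + 305928*(-1/303264)) - 112) = 1/((115769/190096 - 4249/4212) - 112) = 1/(-80024719/200171088 - 112) = 1/(-22499186575/200171088) = -200171088/22499186575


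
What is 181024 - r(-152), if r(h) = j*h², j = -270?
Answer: 6419104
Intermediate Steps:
r(h) = -270*h²
181024 - r(-152) = 181024 - (-270)*(-152)² = 181024 - (-270)*23104 = 181024 - 1*(-6238080) = 181024 + 6238080 = 6419104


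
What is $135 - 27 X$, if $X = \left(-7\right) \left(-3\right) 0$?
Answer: $135$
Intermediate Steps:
$X = 0$ ($X = 21 \cdot 0 = 0$)
$135 - 27 X = 135 - 0 = 135 + 0 = 135$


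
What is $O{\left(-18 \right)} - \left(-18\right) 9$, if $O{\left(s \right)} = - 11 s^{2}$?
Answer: $-3402$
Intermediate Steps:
$O{\left(-18 \right)} - \left(-18\right) 9 = - 11 \left(-18\right)^{2} - \left(-18\right) 9 = \left(-11\right) 324 - -162 = -3564 + 162 = -3402$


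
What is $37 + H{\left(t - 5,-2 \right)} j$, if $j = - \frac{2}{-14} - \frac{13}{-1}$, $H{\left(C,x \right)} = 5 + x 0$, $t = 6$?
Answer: $\frac{719}{7} \approx 102.71$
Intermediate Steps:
$H{\left(C,x \right)} = 5$ ($H{\left(C,x \right)} = 5 + 0 = 5$)
$j = \frac{92}{7}$ ($j = \left(-2\right) \left(- \frac{1}{14}\right) - -13 = \frac{1}{7} + 13 = \frac{92}{7} \approx 13.143$)
$37 + H{\left(t - 5,-2 \right)} j = 37 + 5 \cdot \frac{92}{7} = 37 + \frac{460}{7} = \frac{719}{7}$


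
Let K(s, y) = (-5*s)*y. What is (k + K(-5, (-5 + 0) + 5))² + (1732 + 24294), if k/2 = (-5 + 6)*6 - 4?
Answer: 26042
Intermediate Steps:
K(s, y) = -5*s*y
k = 4 (k = 2*((-5 + 6)*6 - 4) = 2*(1*6 - 4) = 2*(6 - 4) = 2*2 = 4)
(k + K(-5, (-5 + 0) + 5))² + (1732 + 24294) = (4 - 5*(-5)*((-5 + 0) + 5))² + (1732 + 24294) = (4 - 5*(-5)*(-5 + 5))² + 26026 = (4 - 5*(-5)*0)² + 26026 = (4 + 0)² + 26026 = 4² + 26026 = 16 + 26026 = 26042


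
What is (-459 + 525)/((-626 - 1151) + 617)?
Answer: -33/580 ≈ -0.056897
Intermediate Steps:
(-459 + 525)/((-626 - 1151) + 617) = 66/(-1777 + 617) = 66/(-1160) = 66*(-1/1160) = -33/580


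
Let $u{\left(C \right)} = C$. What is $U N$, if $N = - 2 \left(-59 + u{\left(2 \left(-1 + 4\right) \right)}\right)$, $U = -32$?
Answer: $-3392$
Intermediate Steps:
$N = 106$ ($N = - 2 \left(-59 + 2 \left(-1 + 4\right)\right) = - 2 \left(-59 + 2 \cdot 3\right) = - 2 \left(-59 + 6\right) = \left(-2\right) \left(-53\right) = 106$)
$U N = \left(-32\right) 106 = -3392$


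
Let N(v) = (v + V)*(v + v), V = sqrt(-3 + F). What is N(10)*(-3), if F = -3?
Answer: -600 - 60*I*sqrt(6) ≈ -600.0 - 146.97*I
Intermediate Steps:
V = I*sqrt(6) (V = sqrt(-3 - 3) = sqrt(-6) = I*sqrt(6) ≈ 2.4495*I)
N(v) = 2*v*(v + I*sqrt(6)) (N(v) = (v + I*sqrt(6))*(v + v) = (v + I*sqrt(6))*(2*v) = 2*v*(v + I*sqrt(6)))
N(10)*(-3) = (2*10*(10 + I*sqrt(6)))*(-3) = (200 + 20*I*sqrt(6))*(-3) = -600 - 60*I*sqrt(6)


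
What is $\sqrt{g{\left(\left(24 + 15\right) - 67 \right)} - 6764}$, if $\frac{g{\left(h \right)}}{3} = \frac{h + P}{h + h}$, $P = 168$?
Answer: $\frac{i \sqrt{27086}}{2} \approx 82.289 i$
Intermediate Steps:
$g{\left(h \right)} = \frac{3 \left(168 + h\right)}{2 h}$ ($g{\left(h \right)} = 3 \frac{h + 168}{h + h} = 3 \frac{168 + h}{2 h} = \frac{3 \left(168 + h\right)}{2 h}$)
$\sqrt{g{\left(\left(24 + 15\right) - 67 \right)} - 6764} = \sqrt{\left(\frac{3}{2} + \frac{252}{\left(24 + 15\right) - 67}\right) - 6764} = \sqrt{\left(\frac{3}{2} + \frac{252}{39 - 67}\right) - 6764} = \sqrt{\left(\frac{3}{2} + \frac{252}{-28}\right) - 6764} = \sqrt{\left(\frac{3}{2} + 252 \left(- \frac{1}{28}\right)\right) - 6764} = \sqrt{\left(\frac{3}{2} - 9\right) - 6764} = \sqrt{- \frac{15}{2} - 6764} = \sqrt{- \frac{13543}{2}} = \frac{i \sqrt{27086}}{2}$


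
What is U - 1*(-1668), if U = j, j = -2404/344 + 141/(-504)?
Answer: 11997127/7224 ≈ 1660.7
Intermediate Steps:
j = -52505/7224 (j = -2404*1/344 + 141*(-1/504) = -601/86 - 47/168 = -52505/7224 ≈ -7.2681)
U = -52505/7224 ≈ -7.2681
U - 1*(-1668) = -52505/7224 - 1*(-1668) = -52505/7224 + 1668 = 11997127/7224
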